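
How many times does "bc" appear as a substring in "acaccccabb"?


Searching for "bc" in "acaccccabb"
Scanning each position:
  Position 0: "ac" => no
  Position 1: "ca" => no
  Position 2: "ac" => no
  Position 3: "cc" => no
  Position 4: "cc" => no
  Position 5: "cc" => no
  Position 6: "ca" => no
  Position 7: "ab" => no
  Position 8: "bb" => no
Total occurrences: 0

0


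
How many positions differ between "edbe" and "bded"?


Comparing "edbe" and "bded" position by position:
  Position 0: 'e' vs 'b' => DIFFER
  Position 1: 'd' vs 'd' => same
  Position 2: 'b' vs 'e' => DIFFER
  Position 3: 'e' vs 'd' => DIFFER
Positions that differ: 3

3


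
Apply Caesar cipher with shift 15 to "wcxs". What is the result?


Caesar cipher: shift "wcxs" by 15
  'w' (pos 22) + 15 = pos 11 = 'l'
  'c' (pos 2) + 15 = pos 17 = 'r'
  'x' (pos 23) + 15 = pos 12 = 'm'
  's' (pos 18) + 15 = pos 7 = 'h'
Result: lrmh

lrmh


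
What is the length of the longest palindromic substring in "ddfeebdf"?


Input: "ddfeebdf"
Checking substrings for palindromes:
  [0:2] "dd" (len 2) => palindrome
  [3:5] "ee" (len 2) => palindrome
Longest palindromic substring: "dd" with length 2

2


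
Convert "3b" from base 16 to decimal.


Input: "3b" in base 16
Positional expansion:
  Digit '3' (value 3) x 16^1 = 48
  Digit 'b' (value 11) x 16^0 = 11
Sum = 59

59


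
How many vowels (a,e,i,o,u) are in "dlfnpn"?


Input: dlfnpn
Checking each character:
  'd' at position 0: consonant
  'l' at position 1: consonant
  'f' at position 2: consonant
  'n' at position 3: consonant
  'p' at position 4: consonant
  'n' at position 5: consonant
Total vowels: 0

0


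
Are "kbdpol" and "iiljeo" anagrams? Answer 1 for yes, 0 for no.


Strings: "kbdpol", "iiljeo"
Sorted first:  bdklop
Sorted second: eiijlo
Differ at position 0: 'b' vs 'e' => not anagrams

0


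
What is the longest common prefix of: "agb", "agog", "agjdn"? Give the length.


Words: agb, agog, agjdn
  Position 0: all 'a' => match
  Position 1: all 'g' => match
  Position 2: ('b', 'o', 'j') => mismatch, stop
LCP = "ag" (length 2)

2


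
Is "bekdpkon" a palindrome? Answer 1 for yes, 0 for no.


Input: bekdpkon
Reversed: nokpdkeb
  Compare pos 0 ('b') with pos 7 ('n'): MISMATCH
  Compare pos 1 ('e') with pos 6 ('o'): MISMATCH
  Compare pos 2 ('k') with pos 5 ('k'): match
  Compare pos 3 ('d') with pos 4 ('p'): MISMATCH
Result: not a palindrome

0


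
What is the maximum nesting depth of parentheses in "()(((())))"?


Input: "()(((())))"
Tracking depth:
  Position 0 '(': depth becomes 1
  Position 1 ')': depth becomes 0
  Position 2 '(': depth becomes 1
  Position 3 '(': depth becomes 2
  Position 4 '(': depth becomes 3
  Position 5 '(': depth becomes 4
  Position 6 ')': depth becomes 3
  Position 7 ')': depth becomes 2
  Position 8 ')': depth becomes 1
  Position 9 ')': depth becomes 0
Maximum depth reached: 4

4


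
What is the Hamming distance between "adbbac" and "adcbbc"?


Comparing "adbbac" and "adcbbc" position by position:
  Position 0: 'a' vs 'a' => same
  Position 1: 'd' vs 'd' => same
  Position 2: 'b' vs 'c' => differ
  Position 3: 'b' vs 'b' => same
  Position 4: 'a' vs 'b' => differ
  Position 5: 'c' vs 'c' => same
Total differences (Hamming distance): 2

2


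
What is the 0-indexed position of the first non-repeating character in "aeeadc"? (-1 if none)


Input: aeeadc
Character frequencies:
  'a': 2
  'c': 1
  'd': 1
  'e': 2
Scanning left to right for freq == 1:
  Position 0 ('a'): freq=2, skip
  Position 1 ('e'): freq=2, skip
  Position 2 ('e'): freq=2, skip
  Position 3 ('a'): freq=2, skip
  Position 4 ('d'): unique! => answer = 4

4


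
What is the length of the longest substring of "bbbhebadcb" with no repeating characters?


Input: "bbbhebadcb"
Sliding window (track last position of each char):
  Position 0 ('b'): window [0,0] length 1 -- new best
  Position 1 ('b'): repeat (last at 0), move window start to 1
  Position 1 ('b'): window [1,1] length 1
  Position 2 ('b'): repeat (last at 1), move window start to 2
  Position 2 ('b'): window [2,2] length 1
  Position 3 ('h'): window [2,3] length 2 -- new best
  Position 4 ('e'): window [2,4] length 3 -- new best
  Position 5 ('b'): repeat (last at 2), move window start to 3
  Position 5 ('b'): window [3,5] length 3
  Position 6 ('a'): window [3,6] length 4 -- new best
  Position 7 ('d'): window [3,7] length 5 -- new best
  Position 8 ('c'): window [3,8] length 6 -- new best
  Position 9 ('b'): repeat (last at 5), move window start to 6
  Position 9 ('b'): window [6,9] length 4
Longest substring with no repeats: "hebadc" with length 6

6


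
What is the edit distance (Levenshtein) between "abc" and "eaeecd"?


Computing edit distance: "abc" -> "eaeecd"
DP table:
           e    a    e    e    c    d
      0    1    2    3    4    5    6
  a   1    1    1    2    3    4    5
  b   2    2    2    2    3    4    5
  c   3    3    3    3    3    3    4
Edit distance = dp[3][6] = 4

4


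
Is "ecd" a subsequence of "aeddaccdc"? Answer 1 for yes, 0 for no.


Check if "ecd" is a subsequence of "aeddaccdc"
Greedy scan:
  Position 0 ('a'): no match needed
  Position 1 ('e'): matches sub[0] = 'e'
  Position 2 ('d'): no match needed
  Position 3 ('d'): no match needed
  Position 4 ('a'): no match needed
  Position 5 ('c'): matches sub[1] = 'c'
  Position 6 ('c'): no match needed
  Position 7 ('d'): matches sub[2] = 'd'
  Position 8 ('c'): no match needed
All 3 characters matched => is a subsequence

1


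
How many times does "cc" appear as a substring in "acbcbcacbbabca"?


Searching for "cc" in "acbcbcacbbabca"
Scanning each position:
  Position 0: "ac" => no
  Position 1: "cb" => no
  Position 2: "bc" => no
  Position 3: "cb" => no
  Position 4: "bc" => no
  Position 5: "ca" => no
  Position 6: "ac" => no
  Position 7: "cb" => no
  Position 8: "bb" => no
  Position 9: "ba" => no
  Position 10: "ab" => no
  Position 11: "bc" => no
  Position 12: "ca" => no
Total occurrences: 0

0


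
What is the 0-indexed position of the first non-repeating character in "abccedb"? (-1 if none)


Input: abccedb
Character frequencies:
  'a': 1
  'b': 2
  'c': 2
  'd': 1
  'e': 1
Scanning left to right for freq == 1:
  Position 0 ('a'): unique! => answer = 0

0


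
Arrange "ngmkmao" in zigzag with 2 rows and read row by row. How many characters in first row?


Zigzag "ngmkmao" into 2 rows:
Placing characters:
  'n' => row 0
  'g' => row 1
  'm' => row 0
  'k' => row 1
  'm' => row 0
  'a' => row 1
  'o' => row 0
Rows:
  Row 0: "nmmo"
  Row 1: "gka"
First row length: 4

4


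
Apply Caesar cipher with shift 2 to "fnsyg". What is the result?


Caesar cipher: shift "fnsyg" by 2
  'f' (pos 5) + 2 = pos 7 = 'h'
  'n' (pos 13) + 2 = pos 15 = 'p'
  's' (pos 18) + 2 = pos 20 = 'u'
  'y' (pos 24) + 2 = pos 0 = 'a'
  'g' (pos 6) + 2 = pos 8 = 'i'
Result: hpuai

hpuai


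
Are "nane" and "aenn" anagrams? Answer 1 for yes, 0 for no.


Strings: "nane", "aenn"
Sorted first:  aenn
Sorted second: aenn
Sorted forms match => anagrams

1


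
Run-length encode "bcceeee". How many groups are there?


Input: bcceeee
Scanning for consecutive runs:
  Group 1: 'b' x 1 (positions 0-0)
  Group 2: 'c' x 2 (positions 1-2)
  Group 3: 'e' x 4 (positions 3-6)
Total groups: 3

3


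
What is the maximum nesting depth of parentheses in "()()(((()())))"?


Input: "()()(((()())))"
Tracking depth:
  Position 0 '(': depth becomes 1
  Position 1 ')': depth becomes 0
  Position 2 '(': depth becomes 1
  Position 3 ')': depth becomes 0
  Position 4 '(': depth becomes 1
  Position 5 '(': depth becomes 2
  Position 6 '(': depth becomes 3
  Position 7 '(': depth becomes 4
  Position 8 ')': depth becomes 3
  Position 9 '(': depth becomes 4
  Position 10 ')': depth becomes 3
  Position 11 ')': depth becomes 2
  Position 12 ')': depth becomes 1
  Position 13 ')': depth becomes 0
Maximum depth reached: 4

4


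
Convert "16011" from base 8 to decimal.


Input: "16011" in base 8
Positional expansion:
  Digit '1' (value 1) x 8^4 = 4096
  Digit '6' (value 6) x 8^3 = 3072
  Digit '0' (value 0) x 8^2 = 0
  Digit '1' (value 1) x 8^1 = 8
  Digit '1' (value 1) x 8^0 = 1
Sum = 7177

7177


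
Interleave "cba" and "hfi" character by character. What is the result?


Interleaving "cba" and "hfi":
  Position 0: 'c' from first, 'h' from second => "ch"
  Position 1: 'b' from first, 'f' from second => "bf"
  Position 2: 'a' from first, 'i' from second => "ai"
Result: chbfai

chbfai


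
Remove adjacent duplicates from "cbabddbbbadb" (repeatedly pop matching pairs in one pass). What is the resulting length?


Input: cbabddbbbadb
Stack-based adjacent duplicate removal:
  Read 'c': push. Stack: c
  Read 'b': push. Stack: cb
  Read 'a': push. Stack: cba
  Read 'b': push. Stack: cbab
  Read 'd': push. Stack: cbabd
  Read 'd': matches stack top 'd' => pop. Stack: cbab
  Read 'b': matches stack top 'b' => pop. Stack: cba
  Read 'b': push. Stack: cbab
  Read 'b': matches stack top 'b' => pop. Stack: cba
  Read 'a': matches stack top 'a' => pop. Stack: cb
  Read 'd': push. Stack: cbd
  Read 'b': push. Stack: cbdb
Final stack: "cbdb" (length 4)

4


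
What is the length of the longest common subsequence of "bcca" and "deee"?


LCS of "bcca" and "deee"
DP table:
           d    e    e    e
      0    0    0    0    0
  b   0    0    0    0    0
  c   0    0    0    0    0
  c   0    0    0    0    0
  a   0    0    0    0    0
LCS length = dp[4][4] = 0

0


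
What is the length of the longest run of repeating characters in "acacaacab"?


Input: "acacaacab"
Scanning for longest run:
  Position 1 ('c'): new char, reset run to 1
  Position 2 ('a'): new char, reset run to 1
  Position 3 ('c'): new char, reset run to 1
  Position 4 ('a'): new char, reset run to 1
  Position 5 ('a'): continues run of 'a', length=2
  Position 6 ('c'): new char, reset run to 1
  Position 7 ('a'): new char, reset run to 1
  Position 8 ('b'): new char, reset run to 1
Longest run: 'a' with length 2

2


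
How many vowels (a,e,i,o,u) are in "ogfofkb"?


Input: ogfofkb
Checking each character:
  'o' at position 0: vowel (running total: 1)
  'g' at position 1: consonant
  'f' at position 2: consonant
  'o' at position 3: vowel (running total: 2)
  'f' at position 4: consonant
  'k' at position 5: consonant
  'b' at position 6: consonant
Total vowels: 2

2


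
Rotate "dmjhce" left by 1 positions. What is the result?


Input: "dmjhce", rotate left by 1
First 1 characters: "d"
Remaining characters: "mjhce"
Concatenate remaining + first: "mjhce" + "d" = "mjhced"

mjhced


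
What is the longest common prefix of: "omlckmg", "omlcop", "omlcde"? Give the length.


Words: omlckmg, omlcop, omlcde
  Position 0: all 'o' => match
  Position 1: all 'm' => match
  Position 2: all 'l' => match
  Position 3: all 'c' => match
  Position 4: ('k', 'o', 'd') => mismatch, stop
LCP = "omlc" (length 4)

4


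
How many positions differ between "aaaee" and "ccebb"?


Comparing "aaaee" and "ccebb" position by position:
  Position 0: 'a' vs 'c' => DIFFER
  Position 1: 'a' vs 'c' => DIFFER
  Position 2: 'a' vs 'e' => DIFFER
  Position 3: 'e' vs 'b' => DIFFER
  Position 4: 'e' vs 'b' => DIFFER
Positions that differ: 5

5


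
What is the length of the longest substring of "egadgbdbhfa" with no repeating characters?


Input: "egadgbdbhfa"
Sliding window (track last position of each char):
  Position 0 ('e'): window [0,0] length 1 -- new best
  Position 1 ('g'): window [0,1] length 2 -- new best
  Position 2 ('a'): window [0,2] length 3 -- new best
  Position 3 ('d'): window [0,3] length 4 -- new best
  Position 4 ('g'): repeat (last at 1), move window start to 2
  Position 4 ('g'): window [2,4] length 3
  Position 5 ('b'): window [2,5] length 4
  Position 6 ('d'): repeat (last at 3), move window start to 4
  Position 6 ('d'): window [4,6] length 3
  Position 7 ('b'): repeat (last at 5), move window start to 6
  Position 7 ('b'): window [6,7] length 2
  Position 8 ('h'): window [6,8] length 3
  Position 9 ('f'): window [6,9] length 4
  Position 10 ('a'): window [6,10] length 5 -- new best
Longest substring with no repeats: "dbhfa" with length 5

5


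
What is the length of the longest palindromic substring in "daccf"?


Input: "daccf"
Checking substrings for palindromes:
  [2:4] "cc" (len 2) => palindrome
Longest palindromic substring: "cc" with length 2

2


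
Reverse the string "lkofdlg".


Input: lkofdlg
Reading characters right to left:
  Position 6: 'g'
  Position 5: 'l'
  Position 4: 'd'
  Position 3: 'f'
  Position 2: 'o'
  Position 1: 'k'
  Position 0: 'l'
Reversed: gldfokl

gldfokl


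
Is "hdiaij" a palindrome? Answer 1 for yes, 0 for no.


Input: hdiaij
Reversed: jiaidh
  Compare pos 0 ('h') with pos 5 ('j'): MISMATCH
  Compare pos 1 ('d') with pos 4 ('i'): MISMATCH
  Compare pos 2 ('i') with pos 3 ('a'): MISMATCH
Result: not a palindrome

0


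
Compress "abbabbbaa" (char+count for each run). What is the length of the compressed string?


Input: abbabbbaa
Runs:
  'a' x 1 => "a1"
  'b' x 2 => "b2"
  'a' x 1 => "a1"
  'b' x 3 => "b3"
  'a' x 2 => "a2"
Compressed: "a1b2a1b3a2"
Compressed length: 10

10


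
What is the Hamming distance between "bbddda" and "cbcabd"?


Comparing "bbddda" and "cbcabd" position by position:
  Position 0: 'b' vs 'c' => differ
  Position 1: 'b' vs 'b' => same
  Position 2: 'd' vs 'c' => differ
  Position 3: 'd' vs 'a' => differ
  Position 4: 'd' vs 'b' => differ
  Position 5: 'a' vs 'd' => differ
Total differences (Hamming distance): 5

5


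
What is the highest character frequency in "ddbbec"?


Input: ddbbec
Character counts:
  'b': 2
  'c': 1
  'd': 2
  'e': 1
Maximum frequency: 2

2


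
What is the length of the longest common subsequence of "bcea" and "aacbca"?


LCS of "bcea" and "aacbca"
DP table:
           a    a    c    b    c    a
      0    0    0    0    0    0    0
  b   0    0    0    0    1    1    1
  c   0    0    0    1    1    2    2
  e   0    0    0    1    1    2    2
  a   0    1    1    1    1    2    3
LCS length = dp[4][6] = 3

3


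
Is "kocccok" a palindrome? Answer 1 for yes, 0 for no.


Input: kocccok
Reversed: kocccok
  Compare pos 0 ('k') with pos 6 ('k'): match
  Compare pos 1 ('o') with pos 5 ('o'): match
  Compare pos 2 ('c') with pos 4 ('c'): match
Result: palindrome

1


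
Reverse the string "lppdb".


Input: lppdb
Reading characters right to left:
  Position 4: 'b'
  Position 3: 'd'
  Position 2: 'p'
  Position 1: 'p'
  Position 0: 'l'
Reversed: bdppl

bdppl


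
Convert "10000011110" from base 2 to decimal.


Input: "10000011110" in base 2
Positional expansion:
  Digit '1' (value 1) x 2^10 = 1024
  Digit '0' (value 0) x 2^9 = 0
  Digit '0' (value 0) x 2^8 = 0
  Digit '0' (value 0) x 2^7 = 0
  Digit '0' (value 0) x 2^6 = 0
  Digit '0' (value 0) x 2^5 = 0
  Digit '1' (value 1) x 2^4 = 16
  Digit '1' (value 1) x 2^3 = 8
  Digit '1' (value 1) x 2^2 = 4
  Digit '1' (value 1) x 2^1 = 2
  Digit '0' (value 0) x 2^0 = 0
Sum = 1054

1054


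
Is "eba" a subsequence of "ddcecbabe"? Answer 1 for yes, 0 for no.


Check if "eba" is a subsequence of "ddcecbabe"
Greedy scan:
  Position 0 ('d'): no match needed
  Position 1 ('d'): no match needed
  Position 2 ('c'): no match needed
  Position 3 ('e'): matches sub[0] = 'e'
  Position 4 ('c'): no match needed
  Position 5 ('b'): matches sub[1] = 'b'
  Position 6 ('a'): matches sub[2] = 'a'
  Position 7 ('b'): no match needed
  Position 8 ('e'): no match needed
All 3 characters matched => is a subsequence

1


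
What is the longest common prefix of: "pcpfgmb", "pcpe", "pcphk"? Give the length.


Words: pcpfgmb, pcpe, pcphk
  Position 0: all 'p' => match
  Position 1: all 'c' => match
  Position 2: all 'p' => match
  Position 3: ('f', 'e', 'h') => mismatch, stop
LCP = "pcp" (length 3)

3


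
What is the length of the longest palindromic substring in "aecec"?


Input: "aecec"
Checking substrings for palindromes:
  [1:4] "ece" (len 3) => palindrome
  [2:5] "cec" (len 3) => palindrome
Longest palindromic substring: "ece" with length 3

3


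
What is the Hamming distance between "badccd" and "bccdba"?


Comparing "badccd" and "bccdba" position by position:
  Position 0: 'b' vs 'b' => same
  Position 1: 'a' vs 'c' => differ
  Position 2: 'd' vs 'c' => differ
  Position 3: 'c' vs 'd' => differ
  Position 4: 'c' vs 'b' => differ
  Position 5: 'd' vs 'a' => differ
Total differences (Hamming distance): 5

5


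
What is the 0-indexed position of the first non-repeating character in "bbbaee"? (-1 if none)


Input: bbbaee
Character frequencies:
  'a': 1
  'b': 3
  'e': 2
Scanning left to right for freq == 1:
  Position 0 ('b'): freq=3, skip
  Position 1 ('b'): freq=3, skip
  Position 2 ('b'): freq=3, skip
  Position 3 ('a'): unique! => answer = 3

3


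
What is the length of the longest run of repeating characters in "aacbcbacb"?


Input: "aacbcbacb"
Scanning for longest run:
  Position 1 ('a'): continues run of 'a', length=2
  Position 2 ('c'): new char, reset run to 1
  Position 3 ('b'): new char, reset run to 1
  Position 4 ('c'): new char, reset run to 1
  Position 5 ('b'): new char, reset run to 1
  Position 6 ('a'): new char, reset run to 1
  Position 7 ('c'): new char, reset run to 1
  Position 8 ('b'): new char, reset run to 1
Longest run: 'a' with length 2

2


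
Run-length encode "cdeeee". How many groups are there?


Input: cdeeee
Scanning for consecutive runs:
  Group 1: 'c' x 1 (positions 0-0)
  Group 2: 'd' x 1 (positions 1-1)
  Group 3: 'e' x 4 (positions 2-5)
Total groups: 3

3


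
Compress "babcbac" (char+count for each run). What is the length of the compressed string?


Input: babcbac
Runs:
  'b' x 1 => "b1"
  'a' x 1 => "a1"
  'b' x 1 => "b1"
  'c' x 1 => "c1"
  'b' x 1 => "b1"
  'a' x 1 => "a1"
  'c' x 1 => "c1"
Compressed: "b1a1b1c1b1a1c1"
Compressed length: 14

14


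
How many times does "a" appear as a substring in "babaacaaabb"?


Searching for "a" in "babaacaaabb"
Scanning each position:
  Position 0: "b" => no
  Position 1: "a" => MATCH
  Position 2: "b" => no
  Position 3: "a" => MATCH
  Position 4: "a" => MATCH
  Position 5: "c" => no
  Position 6: "a" => MATCH
  Position 7: "a" => MATCH
  Position 8: "a" => MATCH
  Position 9: "b" => no
  Position 10: "b" => no
Total occurrences: 6

6


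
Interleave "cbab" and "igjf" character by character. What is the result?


Interleaving "cbab" and "igjf":
  Position 0: 'c' from first, 'i' from second => "ci"
  Position 1: 'b' from first, 'g' from second => "bg"
  Position 2: 'a' from first, 'j' from second => "aj"
  Position 3: 'b' from first, 'f' from second => "bf"
Result: cibgajbf

cibgajbf


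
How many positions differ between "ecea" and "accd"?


Comparing "ecea" and "accd" position by position:
  Position 0: 'e' vs 'a' => DIFFER
  Position 1: 'c' vs 'c' => same
  Position 2: 'e' vs 'c' => DIFFER
  Position 3: 'a' vs 'd' => DIFFER
Positions that differ: 3

3


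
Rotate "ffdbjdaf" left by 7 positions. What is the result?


Input: "ffdbjdaf", rotate left by 7
First 7 characters: "ffdbjda"
Remaining characters: "f"
Concatenate remaining + first: "f" + "ffdbjda" = "fffdbjda"

fffdbjda


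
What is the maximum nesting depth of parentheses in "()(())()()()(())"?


Input: "()(())()()()(())"
Tracking depth:
  Position 0 '(': depth becomes 1
  Position 1 ')': depth becomes 0
  Position 2 '(': depth becomes 1
  Position 3 '(': depth becomes 2
  Position 4 ')': depth becomes 1
  Position 5 ')': depth becomes 0
  Position 6 '(': depth becomes 1
  Position 7 ')': depth becomes 0
  Position 8 '(': depth becomes 1
  Position 9 ')': depth becomes 0
  Position 10 '(': depth becomes 1
  Position 11 ')': depth becomes 0
  Position 12 '(': depth becomes 1
  Position 13 '(': depth becomes 2
  Position 14 ')': depth becomes 1
  Position 15 ')': depth becomes 0
Maximum depth reached: 2

2


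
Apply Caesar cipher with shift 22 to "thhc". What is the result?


Caesar cipher: shift "thhc" by 22
  't' (pos 19) + 22 = pos 15 = 'p'
  'h' (pos 7) + 22 = pos 3 = 'd'
  'h' (pos 7) + 22 = pos 3 = 'd'
  'c' (pos 2) + 22 = pos 24 = 'y'
Result: pddy

pddy


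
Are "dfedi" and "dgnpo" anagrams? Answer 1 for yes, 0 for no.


Strings: "dfedi", "dgnpo"
Sorted first:  ddefi
Sorted second: dgnop
Differ at position 1: 'd' vs 'g' => not anagrams

0


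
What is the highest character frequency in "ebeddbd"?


Input: ebeddbd
Character counts:
  'b': 2
  'd': 3
  'e': 2
Maximum frequency: 3

3


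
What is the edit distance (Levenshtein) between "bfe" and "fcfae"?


Computing edit distance: "bfe" -> "fcfae"
DP table:
           f    c    f    a    e
      0    1    2    3    4    5
  b   1    1    2    3    4    5
  f   2    1    2    2    3    4
  e   3    2    2    3    3    3
Edit distance = dp[3][5] = 3

3


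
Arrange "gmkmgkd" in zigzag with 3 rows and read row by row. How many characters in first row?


Zigzag "gmkmgkd" into 3 rows:
Placing characters:
  'g' => row 0
  'm' => row 1
  'k' => row 2
  'm' => row 1
  'g' => row 0
  'k' => row 1
  'd' => row 2
Rows:
  Row 0: "gg"
  Row 1: "mmk"
  Row 2: "kd"
First row length: 2

2


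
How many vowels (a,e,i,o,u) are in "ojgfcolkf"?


Input: ojgfcolkf
Checking each character:
  'o' at position 0: vowel (running total: 1)
  'j' at position 1: consonant
  'g' at position 2: consonant
  'f' at position 3: consonant
  'c' at position 4: consonant
  'o' at position 5: vowel (running total: 2)
  'l' at position 6: consonant
  'k' at position 7: consonant
  'f' at position 8: consonant
Total vowels: 2

2


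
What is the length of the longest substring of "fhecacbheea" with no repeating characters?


Input: "fhecacbheea"
Sliding window (track last position of each char):
  Position 0 ('f'): window [0,0] length 1 -- new best
  Position 1 ('h'): window [0,1] length 2 -- new best
  Position 2 ('e'): window [0,2] length 3 -- new best
  Position 3 ('c'): window [0,3] length 4 -- new best
  Position 4 ('a'): window [0,4] length 5 -- new best
  Position 5 ('c'): repeat (last at 3), move window start to 4
  Position 5 ('c'): window [4,5] length 2
  Position 6 ('b'): window [4,6] length 3
  Position 7 ('h'): window [4,7] length 4
  Position 8 ('e'): window [4,8] length 5
  Position 9 ('e'): repeat (last at 8), move window start to 9
  Position 9 ('e'): window [9,9] length 1
  Position 10 ('a'): window [9,10] length 2
Longest substring with no repeats: "fheca" with length 5

5


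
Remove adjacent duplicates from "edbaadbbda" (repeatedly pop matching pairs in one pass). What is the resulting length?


Input: edbaadbbda
Stack-based adjacent duplicate removal:
  Read 'e': push. Stack: e
  Read 'd': push. Stack: ed
  Read 'b': push. Stack: edb
  Read 'a': push. Stack: edba
  Read 'a': matches stack top 'a' => pop. Stack: edb
  Read 'd': push. Stack: edbd
  Read 'b': push. Stack: edbdb
  Read 'b': matches stack top 'b' => pop. Stack: edbd
  Read 'd': matches stack top 'd' => pop. Stack: edb
  Read 'a': push. Stack: edba
Final stack: "edba" (length 4)

4


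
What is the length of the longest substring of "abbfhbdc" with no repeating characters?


Input: "abbfhbdc"
Sliding window (track last position of each char):
  Position 0 ('a'): window [0,0] length 1 -- new best
  Position 1 ('b'): window [0,1] length 2 -- new best
  Position 2 ('b'): repeat (last at 1), move window start to 2
  Position 2 ('b'): window [2,2] length 1
  Position 3 ('f'): window [2,3] length 2
  Position 4 ('h'): window [2,4] length 3 -- new best
  Position 5 ('b'): repeat (last at 2), move window start to 3
  Position 5 ('b'): window [3,5] length 3
  Position 6 ('d'): window [3,6] length 4 -- new best
  Position 7 ('c'): window [3,7] length 5 -- new best
Longest substring with no repeats: "fhbdc" with length 5

5


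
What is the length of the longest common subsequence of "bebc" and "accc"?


LCS of "bebc" and "accc"
DP table:
           a    c    c    c
      0    0    0    0    0
  b   0    0    0    0    0
  e   0    0    0    0    0
  b   0    0    0    0    0
  c   0    0    1    1    1
LCS length = dp[4][4] = 1

1


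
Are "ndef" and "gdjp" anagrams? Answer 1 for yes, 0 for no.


Strings: "ndef", "gdjp"
Sorted first:  defn
Sorted second: dgjp
Differ at position 1: 'e' vs 'g' => not anagrams

0


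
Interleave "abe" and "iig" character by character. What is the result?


Interleaving "abe" and "iig":
  Position 0: 'a' from first, 'i' from second => "ai"
  Position 1: 'b' from first, 'i' from second => "bi"
  Position 2: 'e' from first, 'g' from second => "eg"
Result: aibieg

aibieg


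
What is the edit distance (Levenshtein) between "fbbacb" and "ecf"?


Computing edit distance: "fbbacb" -> "ecf"
DP table:
           e    c    f
      0    1    2    3
  f   1    1    2    2
  b   2    2    2    3
  b   3    3    3    3
  a   4    4    4    4
  c   5    5    4    5
  b   6    6    5    5
Edit distance = dp[6][3] = 5

5


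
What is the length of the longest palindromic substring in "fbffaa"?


Input: "fbffaa"
Checking substrings for palindromes:
  [0:3] "fbf" (len 3) => palindrome
  [2:4] "ff" (len 2) => palindrome
  [4:6] "aa" (len 2) => palindrome
Longest palindromic substring: "fbf" with length 3

3


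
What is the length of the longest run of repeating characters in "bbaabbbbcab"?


Input: "bbaabbbbcab"
Scanning for longest run:
  Position 1 ('b'): continues run of 'b', length=2
  Position 2 ('a'): new char, reset run to 1
  Position 3 ('a'): continues run of 'a', length=2
  Position 4 ('b'): new char, reset run to 1
  Position 5 ('b'): continues run of 'b', length=2
  Position 6 ('b'): continues run of 'b', length=3
  Position 7 ('b'): continues run of 'b', length=4
  Position 8 ('c'): new char, reset run to 1
  Position 9 ('a'): new char, reset run to 1
  Position 10 ('b'): new char, reset run to 1
Longest run: 'b' with length 4

4


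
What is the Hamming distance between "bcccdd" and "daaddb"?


Comparing "bcccdd" and "daaddb" position by position:
  Position 0: 'b' vs 'd' => differ
  Position 1: 'c' vs 'a' => differ
  Position 2: 'c' vs 'a' => differ
  Position 3: 'c' vs 'd' => differ
  Position 4: 'd' vs 'd' => same
  Position 5: 'd' vs 'b' => differ
Total differences (Hamming distance): 5

5


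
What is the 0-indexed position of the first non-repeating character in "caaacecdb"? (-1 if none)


Input: caaacecdb
Character frequencies:
  'a': 3
  'b': 1
  'c': 3
  'd': 1
  'e': 1
Scanning left to right for freq == 1:
  Position 0 ('c'): freq=3, skip
  Position 1 ('a'): freq=3, skip
  Position 2 ('a'): freq=3, skip
  Position 3 ('a'): freq=3, skip
  Position 4 ('c'): freq=3, skip
  Position 5 ('e'): unique! => answer = 5

5


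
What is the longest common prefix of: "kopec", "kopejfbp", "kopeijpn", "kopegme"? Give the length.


Words: kopec, kopejfbp, kopeijpn, kopegme
  Position 0: all 'k' => match
  Position 1: all 'o' => match
  Position 2: all 'p' => match
  Position 3: all 'e' => match
  Position 4: ('c', 'j', 'i', 'g') => mismatch, stop
LCP = "kope" (length 4)

4


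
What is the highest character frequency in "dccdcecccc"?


Input: dccdcecccc
Character counts:
  'c': 7
  'd': 2
  'e': 1
Maximum frequency: 7

7


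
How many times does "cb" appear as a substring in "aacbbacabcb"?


Searching for "cb" in "aacbbacabcb"
Scanning each position:
  Position 0: "aa" => no
  Position 1: "ac" => no
  Position 2: "cb" => MATCH
  Position 3: "bb" => no
  Position 4: "ba" => no
  Position 5: "ac" => no
  Position 6: "ca" => no
  Position 7: "ab" => no
  Position 8: "bc" => no
  Position 9: "cb" => MATCH
Total occurrences: 2

2


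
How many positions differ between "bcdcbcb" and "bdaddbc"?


Comparing "bcdcbcb" and "bdaddbc" position by position:
  Position 0: 'b' vs 'b' => same
  Position 1: 'c' vs 'd' => DIFFER
  Position 2: 'd' vs 'a' => DIFFER
  Position 3: 'c' vs 'd' => DIFFER
  Position 4: 'b' vs 'd' => DIFFER
  Position 5: 'c' vs 'b' => DIFFER
  Position 6: 'b' vs 'c' => DIFFER
Positions that differ: 6

6


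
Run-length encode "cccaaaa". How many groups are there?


Input: cccaaaa
Scanning for consecutive runs:
  Group 1: 'c' x 3 (positions 0-2)
  Group 2: 'a' x 4 (positions 3-6)
Total groups: 2

2


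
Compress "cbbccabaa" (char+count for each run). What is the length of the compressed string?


Input: cbbccabaa
Runs:
  'c' x 1 => "c1"
  'b' x 2 => "b2"
  'c' x 2 => "c2"
  'a' x 1 => "a1"
  'b' x 1 => "b1"
  'a' x 2 => "a2"
Compressed: "c1b2c2a1b1a2"
Compressed length: 12

12


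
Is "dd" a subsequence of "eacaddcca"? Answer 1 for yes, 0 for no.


Check if "dd" is a subsequence of "eacaddcca"
Greedy scan:
  Position 0 ('e'): no match needed
  Position 1 ('a'): no match needed
  Position 2 ('c'): no match needed
  Position 3 ('a'): no match needed
  Position 4 ('d'): matches sub[0] = 'd'
  Position 5 ('d'): matches sub[1] = 'd'
  Position 6 ('c'): no match needed
  Position 7 ('c'): no match needed
  Position 8 ('a'): no match needed
All 2 characters matched => is a subsequence

1


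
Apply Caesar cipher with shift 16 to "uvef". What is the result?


Caesar cipher: shift "uvef" by 16
  'u' (pos 20) + 16 = pos 10 = 'k'
  'v' (pos 21) + 16 = pos 11 = 'l'
  'e' (pos 4) + 16 = pos 20 = 'u'
  'f' (pos 5) + 16 = pos 21 = 'v'
Result: kluv

kluv


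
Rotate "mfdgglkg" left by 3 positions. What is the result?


Input: "mfdgglkg", rotate left by 3
First 3 characters: "mfd"
Remaining characters: "gglkg"
Concatenate remaining + first: "gglkg" + "mfd" = "gglkgmfd"

gglkgmfd


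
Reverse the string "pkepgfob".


Input: pkepgfob
Reading characters right to left:
  Position 7: 'b'
  Position 6: 'o'
  Position 5: 'f'
  Position 4: 'g'
  Position 3: 'p'
  Position 2: 'e'
  Position 1: 'k'
  Position 0: 'p'
Reversed: bofgpekp

bofgpekp


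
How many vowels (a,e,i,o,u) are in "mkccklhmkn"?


Input: mkccklhmkn
Checking each character:
  'm' at position 0: consonant
  'k' at position 1: consonant
  'c' at position 2: consonant
  'c' at position 3: consonant
  'k' at position 4: consonant
  'l' at position 5: consonant
  'h' at position 6: consonant
  'm' at position 7: consonant
  'k' at position 8: consonant
  'n' at position 9: consonant
Total vowels: 0

0


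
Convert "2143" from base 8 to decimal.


Input: "2143" in base 8
Positional expansion:
  Digit '2' (value 2) x 8^3 = 1024
  Digit '1' (value 1) x 8^2 = 64
  Digit '4' (value 4) x 8^1 = 32
  Digit '3' (value 3) x 8^0 = 3
Sum = 1123

1123


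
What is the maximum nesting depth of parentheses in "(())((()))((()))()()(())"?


Input: "(())((()))((()))()()(())"
Tracking depth:
  Position 0 '(': depth becomes 1
  Position 1 '(': depth becomes 2
  Position 2 ')': depth becomes 1
  Position 3 ')': depth becomes 0
  Position 4 '(': depth becomes 1
  Position 5 '(': depth becomes 2
  Position 6 '(': depth becomes 3
  Position 7 ')': depth becomes 2
  Position 8 ')': depth becomes 1
  Position 9 ')': depth becomes 0
  Position 10 '(': depth becomes 1
  Position 11 '(': depth becomes 2
  Position 12 '(': depth becomes 3
  Position 13 ')': depth becomes 2
  Position 14 ')': depth becomes 1
  Position 15 ')': depth becomes 0
  Position 16 '(': depth becomes 1
  Position 17 ')': depth becomes 0
  Position 18 '(': depth becomes 1
  Position 19 ')': depth becomes 0
  Position 20 '(': depth becomes 1
  Position 21 '(': depth becomes 2
  Position 22 ')': depth becomes 1
  Position 23 ')': depth becomes 0
Maximum depth reached: 3

3


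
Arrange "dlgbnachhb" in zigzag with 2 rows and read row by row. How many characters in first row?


Zigzag "dlgbnachhb" into 2 rows:
Placing characters:
  'd' => row 0
  'l' => row 1
  'g' => row 0
  'b' => row 1
  'n' => row 0
  'a' => row 1
  'c' => row 0
  'h' => row 1
  'h' => row 0
  'b' => row 1
Rows:
  Row 0: "dgnch"
  Row 1: "lbahb"
First row length: 5

5


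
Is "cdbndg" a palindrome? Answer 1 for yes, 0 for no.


Input: cdbndg
Reversed: gdnbdc
  Compare pos 0 ('c') with pos 5 ('g'): MISMATCH
  Compare pos 1 ('d') with pos 4 ('d'): match
  Compare pos 2 ('b') with pos 3 ('n'): MISMATCH
Result: not a palindrome

0


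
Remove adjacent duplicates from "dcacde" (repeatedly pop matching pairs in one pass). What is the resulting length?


Input: dcacde
Stack-based adjacent duplicate removal:
  Read 'd': push. Stack: d
  Read 'c': push. Stack: dc
  Read 'a': push. Stack: dca
  Read 'c': push. Stack: dcac
  Read 'd': push. Stack: dcacd
  Read 'e': push. Stack: dcacde
Final stack: "dcacde" (length 6)

6


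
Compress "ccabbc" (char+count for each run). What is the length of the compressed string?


Input: ccabbc
Runs:
  'c' x 2 => "c2"
  'a' x 1 => "a1"
  'b' x 2 => "b2"
  'c' x 1 => "c1"
Compressed: "c2a1b2c1"
Compressed length: 8

8


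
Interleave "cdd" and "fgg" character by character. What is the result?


Interleaving "cdd" and "fgg":
  Position 0: 'c' from first, 'f' from second => "cf"
  Position 1: 'd' from first, 'g' from second => "dg"
  Position 2: 'd' from first, 'g' from second => "dg"
Result: cfdgdg

cfdgdg


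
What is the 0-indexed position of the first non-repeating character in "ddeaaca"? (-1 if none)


Input: ddeaaca
Character frequencies:
  'a': 3
  'c': 1
  'd': 2
  'e': 1
Scanning left to right for freq == 1:
  Position 0 ('d'): freq=2, skip
  Position 1 ('d'): freq=2, skip
  Position 2 ('e'): unique! => answer = 2

2


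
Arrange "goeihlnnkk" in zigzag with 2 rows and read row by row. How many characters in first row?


Zigzag "goeihlnnkk" into 2 rows:
Placing characters:
  'g' => row 0
  'o' => row 1
  'e' => row 0
  'i' => row 1
  'h' => row 0
  'l' => row 1
  'n' => row 0
  'n' => row 1
  'k' => row 0
  'k' => row 1
Rows:
  Row 0: "gehnk"
  Row 1: "oilnk"
First row length: 5

5


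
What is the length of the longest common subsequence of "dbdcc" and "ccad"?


LCS of "dbdcc" and "ccad"
DP table:
           c    c    a    d
      0    0    0    0    0
  d   0    0    0    0    1
  b   0    0    0    0    1
  d   0    0    0    0    1
  c   0    1    1    1    1
  c   0    1    2    2    2
LCS length = dp[5][4] = 2

2


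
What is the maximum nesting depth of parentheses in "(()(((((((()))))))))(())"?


Input: "(()(((((((()))))))))(())"
Tracking depth:
  Position 0 '(': depth becomes 1
  Position 1 '(': depth becomes 2
  Position 2 ')': depth becomes 1
  Position 3 '(': depth becomes 2
  Position 4 '(': depth becomes 3
  Position 5 '(': depth becomes 4
  Position 6 '(': depth becomes 5
  Position 7 '(': depth becomes 6
  Position 8 '(': depth becomes 7
  Position 9 '(': depth becomes 8
  Position 10 '(': depth becomes 9
  Position 11 ')': depth becomes 8
  Position 12 ')': depth becomes 7
  Position 13 ')': depth becomes 6
  Position 14 ')': depth becomes 5
  Position 15 ')': depth becomes 4
  Position 16 ')': depth becomes 3
  Position 17 ')': depth becomes 2
  Position 18 ')': depth becomes 1
  Position 19 ')': depth becomes 0
  Position 20 '(': depth becomes 1
  Position 21 '(': depth becomes 2
  Position 22 ')': depth becomes 1
  Position 23 ')': depth becomes 0
Maximum depth reached: 9

9


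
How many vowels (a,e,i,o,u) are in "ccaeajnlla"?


Input: ccaeajnlla
Checking each character:
  'c' at position 0: consonant
  'c' at position 1: consonant
  'a' at position 2: vowel (running total: 1)
  'e' at position 3: vowel (running total: 2)
  'a' at position 4: vowel (running total: 3)
  'j' at position 5: consonant
  'n' at position 6: consonant
  'l' at position 7: consonant
  'l' at position 8: consonant
  'a' at position 9: vowel (running total: 4)
Total vowels: 4

4


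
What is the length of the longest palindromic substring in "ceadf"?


Input: "ceadf"
Checking substrings for palindromes:
  No multi-char palindromic substrings found
Longest palindromic substring: "c" with length 1

1


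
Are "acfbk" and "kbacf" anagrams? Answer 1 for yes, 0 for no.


Strings: "acfbk", "kbacf"
Sorted first:  abcfk
Sorted second: abcfk
Sorted forms match => anagrams

1


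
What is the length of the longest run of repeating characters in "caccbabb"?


Input: "caccbabb"
Scanning for longest run:
  Position 1 ('a'): new char, reset run to 1
  Position 2 ('c'): new char, reset run to 1
  Position 3 ('c'): continues run of 'c', length=2
  Position 4 ('b'): new char, reset run to 1
  Position 5 ('a'): new char, reset run to 1
  Position 6 ('b'): new char, reset run to 1
  Position 7 ('b'): continues run of 'b', length=2
Longest run: 'c' with length 2

2


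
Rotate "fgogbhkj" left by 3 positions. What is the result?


Input: "fgogbhkj", rotate left by 3
First 3 characters: "fgo"
Remaining characters: "gbhkj"
Concatenate remaining + first: "gbhkj" + "fgo" = "gbhkjfgo"

gbhkjfgo


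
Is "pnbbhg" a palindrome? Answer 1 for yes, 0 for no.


Input: pnbbhg
Reversed: ghbbnp
  Compare pos 0 ('p') with pos 5 ('g'): MISMATCH
  Compare pos 1 ('n') with pos 4 ('h'): MISMATCH
  Compare pos 2 ('b') with pos 3 ('b'): match
Result: not a palindrome

0


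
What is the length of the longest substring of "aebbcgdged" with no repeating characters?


Input: "aebbcgdged"
Sliding window (track last position of each char):
  Position 0 ('a'): window [0,0] length 1 -- new best
  Position 1 ('e'): window [0,1] length 2 -- new best
  Position 2 ('b'): window [0,2] length 3 -- new best
  Position 3 ('b'): repeat (last at 2), move window start to 3
  Position 3 ('b'): window [3,3] length 1
  Position 4 ('c'): window [3,4] length 2
  Position 5 ('g'): window [3,5] length 3
  Position 6 ('d'): window [3,6] length 4 -- new best
  Position 7 ('g'): repeat (last at 5), move window start to 6
  Position 7 ('g'): window [6,7] length 2
  Position 8 ('e'): window [6,8] length 3
  Position 9 ('d'): repeat (last at 6), move window start to 7
  Position 9 ('d'): window [7,9] length 3
Longest substring with no repeats: "bcgd" with length 4

4


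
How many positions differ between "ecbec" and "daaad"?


Comparing "ecbec" and "daaad" position by position:
  Position 0: 'e' vs 'd' => DIFFER
  Position 1: 'c' vs 'a' => DIFFER
  Position 2: 'b' vs 'a' => DIFFER
  Position 3: 'e' vs 'a' => DIFFER
  Position 4: 'c' vs 'd' => DIFFER
Positions that differ: 5

5


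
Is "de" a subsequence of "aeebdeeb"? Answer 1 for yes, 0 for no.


Check if "de" is a subsequence of "aeebdeeb"
Greedy scan:
  Position 0 ('a'): no match needed
  Position 1 ('e'): no match needed
  Position 2 ('e'): no match needed
  Position 3 ('b'): no match needed
  Position 4 ('d'): matches sub[0] = 'd'
  Position 5 ('e'): matches sub[1] = 'e'
  Position 6 ('e'): no match needed
  Position 7 ('b'): no match needed
All 2 characters matched => is a subsequence

1


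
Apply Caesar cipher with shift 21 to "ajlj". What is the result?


Caesar cipher: shift "ajlj" by 21
  'a' (pos 0) + 21 = pos 21 = 'v'
  'j' (pos 9) + 21 = pos 4 = 'e'
  'l' (pos 11) + 21 = pos 6 = 'g'
  'j' (pos 9) + 21 = pos 4 = 'e'
Result: vege

vege


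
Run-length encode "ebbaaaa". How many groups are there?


Input: ebbaaaa
Scanning for consecutive runs:
  Group 1: 'e' x 1 (positions 0-0)
  Group 2: 'b' x 2 (positions 1-2)
  Group 3: 'a' x 4 (positions 3-6)
Total groups: 3

3


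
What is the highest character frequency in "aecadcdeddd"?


Input: aecadcdeddd
Character counts:
  'a': 2
  'c': 2
  'd': 5
  'e': 2
Maximum frequency: 5

5


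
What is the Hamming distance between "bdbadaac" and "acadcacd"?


Comparing "bdbadaac" and "acadcacd" position by position:
  Position 0: 'b' vs 'a' => differ
  Position 1: 'd' vs 'c' => differ
  Position 2: 'b' vs 'a' => differ
  Position 3: 'a' vs 'd' => differ
  Position 4: 'd' vs 'c' => differ
  Position 5: 'a' vs 'a' => same
  Position 6: 'a' vs 'c' => differ
  Position 7: 'c' vs 'd' => differ
Total differences (Hamming distance): 7

7


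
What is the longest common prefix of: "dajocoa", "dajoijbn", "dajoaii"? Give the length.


Words: dajocoa, dajoijbn, dajoaii
  Position 0: all 'd' => match
  Position 1: all 'a' => match
  Position 2: all 'j' => match
  Position 3: all 'o' => match
  Position 4: ('c', 'i', 'a') => mismatch, stop
LCP = "dajo" (length 4)

4
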